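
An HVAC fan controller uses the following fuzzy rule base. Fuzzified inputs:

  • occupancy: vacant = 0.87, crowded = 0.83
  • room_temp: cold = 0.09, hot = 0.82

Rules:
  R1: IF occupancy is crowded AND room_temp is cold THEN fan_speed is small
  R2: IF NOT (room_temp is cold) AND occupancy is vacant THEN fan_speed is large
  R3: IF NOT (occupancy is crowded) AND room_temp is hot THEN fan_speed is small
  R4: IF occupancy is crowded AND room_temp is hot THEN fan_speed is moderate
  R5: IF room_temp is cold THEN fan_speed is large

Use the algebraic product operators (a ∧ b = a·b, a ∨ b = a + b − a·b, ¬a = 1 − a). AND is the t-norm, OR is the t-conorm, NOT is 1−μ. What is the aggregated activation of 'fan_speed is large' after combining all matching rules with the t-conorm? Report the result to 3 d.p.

R1: crowded=0.83, cold=0.09; AND[a·b] → w = 0.0747
R2: ¬cold=1−0.09=0.91, vacant=0.87; AND[a·b] → w = 0.7917
R3: ¬crowded=1−0.83=0.17, hot=0.82; AND[a·b] → w = 0.1394
R4: crowded=0.83, hot=0.82; AND[a·b] → w = 0.6806
R5: cold=0.09 → w = 0.0900
Rules with consequent 'large': {R2, R5} → strengths 0.7917, 0.0900
Aggregate via t-conorm [a + b − a·b]: 0.8104

0.810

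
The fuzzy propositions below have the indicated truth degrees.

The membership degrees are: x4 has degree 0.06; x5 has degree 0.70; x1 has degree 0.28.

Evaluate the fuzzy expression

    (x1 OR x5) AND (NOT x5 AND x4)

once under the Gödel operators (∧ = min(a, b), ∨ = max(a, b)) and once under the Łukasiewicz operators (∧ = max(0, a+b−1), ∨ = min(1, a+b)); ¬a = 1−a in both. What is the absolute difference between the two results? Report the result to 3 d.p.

0.060

Under Gödel:
  x1 OR x5 = max(a, b) on (0.28, 0.70) = 0.70
  NOT x5 = 1 − 0.70 = 0.30
  NOT x5 AND x4 = min(a, b) on (0.30, 0.06) = 0.06
  (x1 OR x5) AND (NOT x5 AND x4) = min(a, b) on (0.70, 0.06) = 0.06
  → value = 0.0600
Under Łukasiewicz:
  x1 OR x5 = min(1, a+b) on (0.28, 0.70) = 0.98
  NOT x5 = 1 − 0.70 = 0.30
  NOT x5 AND x4 = max(0, a+b−1) on (0.30, 0.06) = 0.00
  (x1 OR x5) AND (NOT x5 AND x4) = max(0, a+b−1) on (0.98, 0.00) = 0.00
  → value = 0.0000
|0.0600 − 0.0000| = 0.060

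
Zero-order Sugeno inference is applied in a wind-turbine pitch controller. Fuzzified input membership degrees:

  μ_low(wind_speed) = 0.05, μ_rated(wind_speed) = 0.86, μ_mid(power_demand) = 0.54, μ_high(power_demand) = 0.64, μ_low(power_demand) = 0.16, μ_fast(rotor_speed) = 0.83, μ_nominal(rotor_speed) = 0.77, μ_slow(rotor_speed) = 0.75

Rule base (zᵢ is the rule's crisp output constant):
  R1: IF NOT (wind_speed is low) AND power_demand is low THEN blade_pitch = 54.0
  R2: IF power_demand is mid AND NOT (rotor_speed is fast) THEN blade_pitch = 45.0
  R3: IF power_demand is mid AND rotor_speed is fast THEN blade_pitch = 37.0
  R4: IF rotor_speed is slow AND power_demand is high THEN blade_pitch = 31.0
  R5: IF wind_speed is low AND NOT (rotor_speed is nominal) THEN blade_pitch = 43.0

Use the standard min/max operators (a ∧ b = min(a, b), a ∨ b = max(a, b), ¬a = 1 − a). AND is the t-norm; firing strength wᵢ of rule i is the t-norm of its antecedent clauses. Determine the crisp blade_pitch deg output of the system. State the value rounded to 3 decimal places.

37.346

R1 (z=54.0): ¬low=1−0.05=0.95, low=0.16; AND[min(a, b)] → w = 0.16
R2 (z=45.0): mid=0.54, ¬fast=1−0.83=0.17; AND[min(a, b)] → w = 0.17
R3 (z=37.0): mid=0.54, fast=0.83; AND[min(a, b)] → w = 0.54
R4 (z=31.0): slow=0.75, high=0.64; AND[min(a, b)] → w = 0.64
R5 (z=43.0): low=0.05, ¬nominal=1−0.77=0.23; AND[min(a, b)] → w = 0.05
Weighted average = (0.16·54.0 + 0.17·45.0 + 0.54·37.0 + 0.64·31.0 + 0.05·43.0) / (0.16 + 0.17 + 0.54 + 0.64 + 0.05)
  = 58.2600 / 1.5600 = 37.346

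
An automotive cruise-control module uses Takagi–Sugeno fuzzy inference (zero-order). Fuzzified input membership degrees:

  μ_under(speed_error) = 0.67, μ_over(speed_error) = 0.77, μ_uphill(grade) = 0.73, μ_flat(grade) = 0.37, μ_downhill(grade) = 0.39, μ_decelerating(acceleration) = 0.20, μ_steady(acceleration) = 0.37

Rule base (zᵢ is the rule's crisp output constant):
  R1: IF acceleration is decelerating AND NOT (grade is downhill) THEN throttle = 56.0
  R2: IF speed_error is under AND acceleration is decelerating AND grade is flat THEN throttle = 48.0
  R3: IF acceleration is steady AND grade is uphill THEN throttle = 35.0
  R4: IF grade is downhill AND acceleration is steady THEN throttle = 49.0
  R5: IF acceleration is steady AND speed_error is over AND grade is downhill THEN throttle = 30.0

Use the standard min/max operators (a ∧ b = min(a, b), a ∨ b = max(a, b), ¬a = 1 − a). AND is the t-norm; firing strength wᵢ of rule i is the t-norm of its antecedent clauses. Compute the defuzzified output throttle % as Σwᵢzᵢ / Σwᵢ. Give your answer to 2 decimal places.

41.71

R1 (z=56.0): decelerating=0.20, ¬downhill=1−0.39=0.61; AND[min(a, b)] → w = 0.20
R2 (z=48.0): under=0.67, decelerating=0.20, flat=0.37; AND[min(a, b)] → w = 0.20
R3 (z=35.0): steady=0.37, uphill=0.73; AND[min(a, b)] → w = 0.37
R4 (z=49.0): downhill=0.39, steady=0.37; AND[min(a, b)] → w = 0.37
R5 (z=30.0): steady=0.37, over=0.77, downhill=0.39; AND[min(a, b)] → w = 0.37
Weighted average = (0.20·56.0 + 0.20·48.0 + 0.37·35.0 + 0.37·49.0 + 0.37·30.0) / (0.20 + 0.20 + 0.37 + 0.37 + 0.37)
  = 62.9800 / 1.5100 = 41.71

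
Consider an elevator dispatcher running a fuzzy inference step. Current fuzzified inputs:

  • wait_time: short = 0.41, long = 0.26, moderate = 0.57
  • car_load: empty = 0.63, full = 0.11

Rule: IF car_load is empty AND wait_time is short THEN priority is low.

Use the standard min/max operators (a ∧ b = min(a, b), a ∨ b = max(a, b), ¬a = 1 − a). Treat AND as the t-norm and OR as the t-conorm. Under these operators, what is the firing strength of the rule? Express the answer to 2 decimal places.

firing strength: empty=0.63, short=0.41; AND[min(a, b)] → w = 0.41

0.41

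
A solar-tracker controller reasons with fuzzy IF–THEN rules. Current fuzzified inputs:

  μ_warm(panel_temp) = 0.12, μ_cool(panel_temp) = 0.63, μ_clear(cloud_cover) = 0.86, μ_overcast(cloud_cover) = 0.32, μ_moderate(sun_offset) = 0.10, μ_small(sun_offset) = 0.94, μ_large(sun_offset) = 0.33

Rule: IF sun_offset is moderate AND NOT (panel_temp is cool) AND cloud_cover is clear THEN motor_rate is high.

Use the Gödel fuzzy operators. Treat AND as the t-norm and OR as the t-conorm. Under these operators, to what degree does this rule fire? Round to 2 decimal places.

0.10

firing strength: moderate=0.10, ¬cool=1−0.63=0.37, clear=0.86; AND[min(a, b)] → w = 0.10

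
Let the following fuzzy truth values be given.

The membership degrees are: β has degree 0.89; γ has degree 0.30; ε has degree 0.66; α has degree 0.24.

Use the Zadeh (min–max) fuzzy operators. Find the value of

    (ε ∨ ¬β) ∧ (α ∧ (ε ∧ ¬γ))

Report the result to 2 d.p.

¬β = 1 − 0.89 = 0.11
ε ∨ ¬β = max(a, b) on (0.66, 0.11) = 0.66
¬γ = 1 − 0.30 = 0.70
ε ∧ ¬γ = min(a, b) on (0.66, 0.70) = 0.66
α ∧ (ε ∧ ¬γ) = min(a, b) on (0.24, 0.66) = 0.24
(ε ∨ ¬β) ∧ (α ∧ (ε ∧ ¬γ)) = min(a, b) on (0.66, 0.24) = 0.24

0.24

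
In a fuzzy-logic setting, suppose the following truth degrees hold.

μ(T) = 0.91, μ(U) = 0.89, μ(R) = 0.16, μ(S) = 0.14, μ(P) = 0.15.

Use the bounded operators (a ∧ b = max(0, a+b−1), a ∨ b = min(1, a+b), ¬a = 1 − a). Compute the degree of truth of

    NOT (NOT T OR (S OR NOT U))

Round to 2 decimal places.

0.66

NOT T = 1 − 0.91 = 0.09
NOT U = 1 − 0.89 = 0.11
S OR NOT U = min(1, a+b) on (0.14, 0.11) = 0.25
NOT T OR (S OR NOT U) = min(1, a+b) on (0.09, 0.25) = 0.34
NOT (NOT T OR (S OR NOT U)) = 1 − 0.34 = 0.66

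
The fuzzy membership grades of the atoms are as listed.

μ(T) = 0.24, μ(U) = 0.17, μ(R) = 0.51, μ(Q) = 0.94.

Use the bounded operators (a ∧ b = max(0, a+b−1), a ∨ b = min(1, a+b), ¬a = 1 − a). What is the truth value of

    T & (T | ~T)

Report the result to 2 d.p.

~T = 1 − 0.24 = 0.76
T | ~T = min(1, a+b) on (0.24, 0.76) = 1.00
T & (T | ~T) = max(0, a+b−1) on (0.24, 1.00) = 0.24

0.24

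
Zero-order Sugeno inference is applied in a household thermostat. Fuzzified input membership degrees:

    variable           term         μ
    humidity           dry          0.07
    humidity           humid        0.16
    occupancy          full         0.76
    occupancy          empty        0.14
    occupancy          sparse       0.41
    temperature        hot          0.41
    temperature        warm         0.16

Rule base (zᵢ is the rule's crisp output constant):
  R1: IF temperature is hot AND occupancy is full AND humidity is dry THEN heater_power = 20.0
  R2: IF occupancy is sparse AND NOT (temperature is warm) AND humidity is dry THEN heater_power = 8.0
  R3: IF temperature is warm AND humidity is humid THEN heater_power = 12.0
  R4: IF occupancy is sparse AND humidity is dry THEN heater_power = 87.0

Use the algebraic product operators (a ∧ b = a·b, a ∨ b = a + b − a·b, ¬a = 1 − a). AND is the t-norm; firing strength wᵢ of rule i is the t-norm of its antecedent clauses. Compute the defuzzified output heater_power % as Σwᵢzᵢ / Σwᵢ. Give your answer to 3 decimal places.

R1 (z=20.0): hot=0.41, full=0.76, dry=0.07; AND[a·b] → w = 0.0218
R2 (z=8.0): sparse=0.41, ¬warm=1−0.16=0.84, dry=0.07; AND[a·b] → w = 0.0241
R3 (z=12.0): warm=0.16, humid=0.16; AND[a·b] → w = 0.0256
R4 (z=87.0): sparse=0.41, dry=0.07; AND[a·b] → w = 0.0287
Weighted average = (0.0218·20.0 + 0.0241·8.0 + 0.0256·12.0 + 0.0287·87.0) / (0.0218 + 0.0241 + 0.0256 + 0.0287)
  = 3.4332 / 0.1002 = 34.257

34.257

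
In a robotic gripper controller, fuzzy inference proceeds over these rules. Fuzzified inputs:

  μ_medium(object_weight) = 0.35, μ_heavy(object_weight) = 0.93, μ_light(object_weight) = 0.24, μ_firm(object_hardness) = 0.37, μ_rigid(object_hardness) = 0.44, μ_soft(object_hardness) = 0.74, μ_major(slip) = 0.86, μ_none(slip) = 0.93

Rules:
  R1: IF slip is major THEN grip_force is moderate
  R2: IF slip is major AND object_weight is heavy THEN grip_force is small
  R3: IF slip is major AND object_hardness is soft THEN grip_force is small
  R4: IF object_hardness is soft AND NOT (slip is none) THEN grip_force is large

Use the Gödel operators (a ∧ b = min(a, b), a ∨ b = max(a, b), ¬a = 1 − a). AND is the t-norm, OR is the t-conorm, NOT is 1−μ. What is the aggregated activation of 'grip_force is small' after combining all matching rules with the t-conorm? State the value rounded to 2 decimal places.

R1: major=0.86 → w = 0.86
R2: major=0.86, heavy=0.93; AND[min(a, b)] → w = 0.86
R3: major=0.86, soft=0.74; AND[min(a, b)] → w = 0.74
R4: soft=0.74, ¬none=1−0.93=0.07; AND[min(a, b)] → w = 0.07
Rules with consequent 'small': {R2, R3} → strengths 0.86, 0.74
Aggregate via t-conorm [max(a, b)]: 0.86

0.86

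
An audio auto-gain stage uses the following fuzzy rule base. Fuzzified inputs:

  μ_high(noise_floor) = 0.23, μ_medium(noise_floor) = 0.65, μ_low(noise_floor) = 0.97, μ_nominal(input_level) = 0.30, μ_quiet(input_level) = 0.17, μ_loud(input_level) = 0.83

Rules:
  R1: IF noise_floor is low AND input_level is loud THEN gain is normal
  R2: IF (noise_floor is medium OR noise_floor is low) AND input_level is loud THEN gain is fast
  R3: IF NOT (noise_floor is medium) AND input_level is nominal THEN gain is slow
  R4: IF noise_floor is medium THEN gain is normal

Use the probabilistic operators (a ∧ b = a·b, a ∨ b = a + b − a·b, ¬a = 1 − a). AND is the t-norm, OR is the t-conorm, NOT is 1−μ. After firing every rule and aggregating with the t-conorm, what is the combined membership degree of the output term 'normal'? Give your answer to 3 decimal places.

R1: low=0.97, loud=0.83; AND[a·b] → w = 0.8051
R2: (medium=0.65 OR low=0.97) = 0.9895; AND[a·b] with loud=0.83 → w = 0.8213
R3: ¬medium=1−0.65=0.35, nominal=0.30; AND[a·b] → w = 0.1050
R4: medium=0.65 → w = 0.6500
Rules with consequent 'normal': {R1, R4} → strengths 0.8051, 0.6500
Aggregate via t-conorm [a + b − a·b]: 0.9318

0.932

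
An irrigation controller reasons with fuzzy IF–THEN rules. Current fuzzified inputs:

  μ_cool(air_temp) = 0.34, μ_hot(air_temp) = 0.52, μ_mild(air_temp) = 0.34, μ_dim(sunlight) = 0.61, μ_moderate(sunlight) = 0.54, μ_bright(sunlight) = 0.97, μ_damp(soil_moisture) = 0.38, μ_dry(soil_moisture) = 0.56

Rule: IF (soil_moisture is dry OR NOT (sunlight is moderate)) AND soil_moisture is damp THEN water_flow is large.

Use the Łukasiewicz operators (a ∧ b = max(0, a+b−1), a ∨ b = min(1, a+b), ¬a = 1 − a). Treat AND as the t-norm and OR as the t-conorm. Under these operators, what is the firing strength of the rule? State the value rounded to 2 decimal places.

0.38

firing strength: (dry=0.56 OR ¬moderate=1−0.54=0.46) = 1.00; AND[max(0, a+b−1)] with damp=0.38 → w = 0.38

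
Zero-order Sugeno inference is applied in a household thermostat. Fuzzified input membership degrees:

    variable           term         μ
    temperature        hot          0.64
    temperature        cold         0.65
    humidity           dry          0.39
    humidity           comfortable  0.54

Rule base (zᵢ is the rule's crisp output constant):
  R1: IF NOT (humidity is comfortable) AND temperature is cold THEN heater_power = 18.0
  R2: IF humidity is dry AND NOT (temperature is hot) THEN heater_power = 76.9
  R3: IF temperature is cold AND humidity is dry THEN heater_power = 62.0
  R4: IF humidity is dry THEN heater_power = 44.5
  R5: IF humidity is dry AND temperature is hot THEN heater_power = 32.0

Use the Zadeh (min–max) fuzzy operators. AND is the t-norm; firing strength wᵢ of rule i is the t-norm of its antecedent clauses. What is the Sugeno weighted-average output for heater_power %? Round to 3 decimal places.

R1 (z=18.0): ¬comfortable=1−0.54=0.46, cold=0.65; AND[min(a, b)] → w = 0.46
R2 (z=76.9): dry=0.39, ¬hot=1−0.64=0.36; AND[min(a, b)] → w = 0.36
R3 (z=62.0): cold=0.65, dry=0.39; AND[min(a, b)] → w = 0.39
R4 (z=44.5): dry=0.39 → w = 0.39
R5 (z=32.0): dry=0.39, hot=0.64; AND[min(a, b)] → w = 0.39
Weighted average = (0.46·18.0 + 0.36·76.9 + 0.39·62.0 + 0.39·44.5 + 0.39·32.0) / (0.46 + 0.36 + 0.39 + 0.39 + 0.39)
  = 89.9790 / 1.9900 = 45.216

45.216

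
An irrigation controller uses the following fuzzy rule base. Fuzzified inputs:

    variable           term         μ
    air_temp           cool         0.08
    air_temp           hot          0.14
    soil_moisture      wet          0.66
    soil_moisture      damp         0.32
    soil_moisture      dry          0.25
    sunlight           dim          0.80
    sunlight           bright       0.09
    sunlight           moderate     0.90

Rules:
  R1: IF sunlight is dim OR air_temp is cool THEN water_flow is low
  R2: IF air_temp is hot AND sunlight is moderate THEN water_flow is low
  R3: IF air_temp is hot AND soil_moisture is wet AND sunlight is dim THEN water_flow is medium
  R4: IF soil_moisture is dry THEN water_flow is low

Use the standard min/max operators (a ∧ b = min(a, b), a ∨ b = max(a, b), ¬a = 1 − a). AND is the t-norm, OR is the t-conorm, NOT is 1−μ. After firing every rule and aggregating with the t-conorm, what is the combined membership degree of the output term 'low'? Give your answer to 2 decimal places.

R1: dim=0.80, cool=0.08; OR[max(a, b)] → w = 0.80
R2: hot=0.14, moderate=0.90; AND[min(a, b)] → w = 0.14
R3: hot=0.14, wet=0.66, dim=0.80; AND[min(a, b)] → w = 0.14
R4: dry=0.25 → w = 0.25
Rules with consequent 'low': {R1, R2, R4} → strengths 0.80, 0.14, 0.25
Aggregate via t-conorm [max(a, b)]: 0.80

0.80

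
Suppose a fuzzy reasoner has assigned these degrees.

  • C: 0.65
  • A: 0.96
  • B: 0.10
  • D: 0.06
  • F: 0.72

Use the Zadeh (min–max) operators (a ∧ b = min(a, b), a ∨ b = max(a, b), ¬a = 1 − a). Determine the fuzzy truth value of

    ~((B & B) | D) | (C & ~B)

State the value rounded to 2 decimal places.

0.90

B & B = min(a, b) on (0.10, 0.10) = 0.10
(B & B) | D = max(a, b) on (0.10, 0.06) = 0.10
~((B & B) | D) = 1 − 0.10 = 0.90
~B = 1 − 0.10 = 0.90
C & ~B = min(a, b) on (0.65, 0.90) = 0.65
~((B & B) | D) | (C & ~B) = max(a, b) on (0.90, 0.65) = 0.90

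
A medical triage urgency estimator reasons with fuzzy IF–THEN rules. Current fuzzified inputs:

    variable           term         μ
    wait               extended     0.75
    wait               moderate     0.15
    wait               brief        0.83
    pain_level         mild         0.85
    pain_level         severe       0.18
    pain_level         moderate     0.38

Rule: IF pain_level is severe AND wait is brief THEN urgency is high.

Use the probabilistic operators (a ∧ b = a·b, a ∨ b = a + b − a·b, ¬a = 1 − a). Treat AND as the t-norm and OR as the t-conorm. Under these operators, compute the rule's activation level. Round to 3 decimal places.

firing strength: severe=0.18, brief=0.83; AND[a·b] → w = 0.1494

0.149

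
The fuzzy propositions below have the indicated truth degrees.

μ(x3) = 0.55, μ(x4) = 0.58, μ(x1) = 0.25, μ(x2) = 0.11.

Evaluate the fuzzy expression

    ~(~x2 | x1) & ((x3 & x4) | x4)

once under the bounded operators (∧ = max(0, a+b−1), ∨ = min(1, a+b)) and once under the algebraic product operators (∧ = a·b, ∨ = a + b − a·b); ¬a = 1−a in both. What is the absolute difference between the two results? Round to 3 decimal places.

Under bounded:
  ~x2 = 1 − 0.11 = 0.89
  ~x2 | x1 = min(1, a+b) on (0.89, 0.25) = 1.00
  ~(~x2 | x1) = 1 − 1.00 = 0.00
  x3 & x4 = max(0, a+b−1) on (0.55, 0.58) = 0.13
  (x3 & x4) | x4 = min(1, a+b) on (0.13, 0.58) = 0.71
  ~(~x2 | x1) & ((x3 & x4) | x4) = max(0, a+b−1) on (0.00, 0.71) = 0.00
  → value = 0.0000
Under algebraic product:
  ~x2 = 1 − 0.1100 = 0.8900
  ~x2 | x1 = a + b − a·b on (0.8900, 0.2500) = 0.9175
  ~(~x2 | x1) = 1 − 0.9175 = 0.0825
  x3 & x4 = a·b on (0.5500, 0.5800) = 0.3190
  (x3 & x4) | x4 = a + b − a·b on (0.3190, 0.5800) = 0.7140
  ~(~x2 | x1) & ((x3 & x4) | x4) = a·b on (0.0825, 0.7140) = 0.0589
  → value = 0.0589
|0.0000 − 0.0589| = 0.059

0.059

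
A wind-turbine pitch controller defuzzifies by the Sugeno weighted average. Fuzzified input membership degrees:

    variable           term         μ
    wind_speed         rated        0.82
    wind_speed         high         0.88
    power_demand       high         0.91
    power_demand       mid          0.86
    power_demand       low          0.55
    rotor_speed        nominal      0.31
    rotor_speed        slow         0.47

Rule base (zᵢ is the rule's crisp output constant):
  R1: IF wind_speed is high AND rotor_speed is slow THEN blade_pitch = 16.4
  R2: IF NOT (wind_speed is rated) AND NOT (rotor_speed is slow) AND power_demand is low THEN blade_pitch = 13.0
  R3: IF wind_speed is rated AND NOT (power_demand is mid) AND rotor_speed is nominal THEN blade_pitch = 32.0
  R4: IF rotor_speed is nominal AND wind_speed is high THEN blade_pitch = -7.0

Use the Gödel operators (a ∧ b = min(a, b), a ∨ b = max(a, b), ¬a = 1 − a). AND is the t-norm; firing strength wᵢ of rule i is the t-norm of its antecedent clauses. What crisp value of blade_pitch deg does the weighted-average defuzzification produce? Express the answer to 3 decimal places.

R1 (z=16.4): high=0.88, slow=0.47; AND[min(a, b)] → w = 0.47
R2 (z=13.0): ¬rated=1−0.82=0.18, ¬slow=1−0.47=0.53, low=0.55; AND[min(a, b)] → w = 0.18
R3 (z=32.0): rated=0.82, ¬mid=1−0.86=0.14, nominal=0.31; AND[min(a, b)] → w = 0.14
R4 (z=-7.0): nominal=0.31, high=0.88; AND[min(a, b)] → w = 0.31
Weighted average = (0.47·16.4 + 0.18·13.0 + 0.14·32.0 + 0.31·-7.0) / (0.47 + 0.18 + 0.14 + 0.31)
  = 12.3580 / 1.1000 = 11.235

11.235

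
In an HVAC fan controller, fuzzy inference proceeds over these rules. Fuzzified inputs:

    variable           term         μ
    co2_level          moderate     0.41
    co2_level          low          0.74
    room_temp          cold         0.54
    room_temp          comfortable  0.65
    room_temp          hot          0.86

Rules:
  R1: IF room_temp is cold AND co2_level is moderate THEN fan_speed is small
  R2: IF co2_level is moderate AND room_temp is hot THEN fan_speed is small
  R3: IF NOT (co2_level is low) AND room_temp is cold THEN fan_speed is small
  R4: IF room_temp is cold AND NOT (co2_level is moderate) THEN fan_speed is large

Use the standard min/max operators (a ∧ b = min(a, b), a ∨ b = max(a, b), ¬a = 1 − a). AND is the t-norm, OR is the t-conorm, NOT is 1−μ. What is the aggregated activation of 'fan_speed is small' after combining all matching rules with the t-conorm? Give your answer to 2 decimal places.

R1: cold=0.54, moderate=0.41; AND[min(a, b)] → w = 0.41
R2: moderate=0.41, hot=0.86; AND[min(a, b)] → w = 0.41
R3: ¬low=1−0.74=0.26, cold=0.54; AND[min(a, b)] → w = 0.26
R4: cold=0.54, ¬moderate=1−0.41=0.59; AND[min(a, b)] → w = 0.54
Rules with consequent 'small': {R1, R2, R3} → strengths 0.41, 0.41, 0.26
Aggregate via t-conorm [max(a, b)]: 0.41

0.41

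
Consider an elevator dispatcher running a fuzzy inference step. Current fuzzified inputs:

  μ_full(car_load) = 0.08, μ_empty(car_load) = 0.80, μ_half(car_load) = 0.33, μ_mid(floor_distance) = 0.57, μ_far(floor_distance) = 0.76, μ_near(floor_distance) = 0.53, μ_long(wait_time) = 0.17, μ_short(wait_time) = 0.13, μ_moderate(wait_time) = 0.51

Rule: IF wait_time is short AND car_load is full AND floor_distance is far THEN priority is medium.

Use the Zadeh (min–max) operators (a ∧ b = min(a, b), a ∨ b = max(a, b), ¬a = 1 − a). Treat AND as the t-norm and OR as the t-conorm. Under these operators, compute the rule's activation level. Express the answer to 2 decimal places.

0.08

firing strength: short=0.13, full=0.08, far=0.76; AND[min(a, b)] → w = 0.08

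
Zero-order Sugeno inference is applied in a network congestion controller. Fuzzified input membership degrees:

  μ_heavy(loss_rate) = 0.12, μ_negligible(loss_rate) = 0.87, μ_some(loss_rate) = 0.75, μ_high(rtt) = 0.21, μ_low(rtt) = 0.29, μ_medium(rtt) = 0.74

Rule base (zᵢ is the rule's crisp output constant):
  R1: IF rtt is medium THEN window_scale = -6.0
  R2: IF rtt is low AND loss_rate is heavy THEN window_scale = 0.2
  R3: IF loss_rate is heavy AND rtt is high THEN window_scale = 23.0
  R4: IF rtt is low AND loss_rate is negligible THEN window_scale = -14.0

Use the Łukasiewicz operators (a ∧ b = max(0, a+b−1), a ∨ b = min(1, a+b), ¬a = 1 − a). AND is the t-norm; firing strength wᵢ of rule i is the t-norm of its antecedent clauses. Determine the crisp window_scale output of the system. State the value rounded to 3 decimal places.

R1 (z=-6.0): medium=0.74 → w = 0.74
R2 (z=0.2): low=0.29, heavy=0.12; AND[max(0, a+b−1)] → w = 0.00
R3 (z=23.0): heavy=0.12, high=0.21; AND[max(0, a+b−1)] → w = 0.00
R4 (z=-14.0): low=0.29, negligible=0.87; AND[max(0, a+b−1)] → w = 0.16
Weighted average = (0.74·-6.0 + 0.00·0.2 + 0.00·23.0 + 0.16·-14.0) / (0.74 + 0.00 + 0.00 + 0.16)
  = -6.6800 / 0.9000 = -7.422

-7.422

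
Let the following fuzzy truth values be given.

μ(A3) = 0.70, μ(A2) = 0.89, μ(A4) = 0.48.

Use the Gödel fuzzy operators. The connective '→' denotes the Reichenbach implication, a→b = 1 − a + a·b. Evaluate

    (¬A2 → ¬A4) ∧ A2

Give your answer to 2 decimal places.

¬A2 = 1 − 0.89 = 0.11
¬A4 = 1 − 0.48 = 0.52
¬A2 → ¬A4  [Reichenbach: 1 − a + a·b] with a=0.11, b=0.52 → 0.95
(¬A2 → ¬A4) ∧ A2 = min(a, b) on (0.95, 0.89) = 0.89

0.89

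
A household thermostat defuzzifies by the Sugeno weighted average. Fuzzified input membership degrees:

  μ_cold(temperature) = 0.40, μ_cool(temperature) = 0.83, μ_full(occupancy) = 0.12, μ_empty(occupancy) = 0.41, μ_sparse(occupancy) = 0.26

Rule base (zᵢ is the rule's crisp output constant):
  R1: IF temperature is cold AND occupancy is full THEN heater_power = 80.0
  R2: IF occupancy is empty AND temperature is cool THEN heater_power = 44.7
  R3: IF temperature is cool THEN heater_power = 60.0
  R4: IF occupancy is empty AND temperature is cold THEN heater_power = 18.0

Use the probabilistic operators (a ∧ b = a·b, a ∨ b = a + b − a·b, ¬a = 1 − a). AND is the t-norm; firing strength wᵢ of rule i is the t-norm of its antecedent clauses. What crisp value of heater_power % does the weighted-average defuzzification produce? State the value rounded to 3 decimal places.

51.945

R1 (z=80.0): cold=0.40, full=0.12; AND[a·b] → w = 0.0480
R2 (z=44.7): empty=0.41, cool=0.83; AND[a·b] → w = 0.3403
R3 (z=60.0): cool=0.83 → w = 0.8300
R4 (z=18.0): empty=0.41, cold=0.40; AND[a·b] → w = 0.1640
Weighted average = (0.0480·80.0 + 0.3403·44.7 + 0.8300·60.0 + 0.1640·18.0) / (0.0480 + 0.3403 + 0.8300 + 0.1640)
  = 71.8034 / 1.3823 = 51.945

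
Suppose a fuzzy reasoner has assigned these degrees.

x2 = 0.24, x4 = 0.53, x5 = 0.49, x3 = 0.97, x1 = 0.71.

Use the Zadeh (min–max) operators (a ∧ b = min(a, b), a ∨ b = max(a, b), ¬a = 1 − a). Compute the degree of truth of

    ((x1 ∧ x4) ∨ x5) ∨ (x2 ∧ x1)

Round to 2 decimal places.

0.53

x1 ∧ x4 = min(a, b) on (0.71, 0.53) = 0.53
(x1 ∧ x4) ∨ x5 = max(a, b) on (0.53, 0.49) = 0.53
x2 ∧ x1 = min(a, b) on (0.24, 0.71) = 0.24
((x1 ∧ x4) ∨ x5) ∨ (x2 ∧ x1) = max(a, b) on (0.53, 0.24) = 0.53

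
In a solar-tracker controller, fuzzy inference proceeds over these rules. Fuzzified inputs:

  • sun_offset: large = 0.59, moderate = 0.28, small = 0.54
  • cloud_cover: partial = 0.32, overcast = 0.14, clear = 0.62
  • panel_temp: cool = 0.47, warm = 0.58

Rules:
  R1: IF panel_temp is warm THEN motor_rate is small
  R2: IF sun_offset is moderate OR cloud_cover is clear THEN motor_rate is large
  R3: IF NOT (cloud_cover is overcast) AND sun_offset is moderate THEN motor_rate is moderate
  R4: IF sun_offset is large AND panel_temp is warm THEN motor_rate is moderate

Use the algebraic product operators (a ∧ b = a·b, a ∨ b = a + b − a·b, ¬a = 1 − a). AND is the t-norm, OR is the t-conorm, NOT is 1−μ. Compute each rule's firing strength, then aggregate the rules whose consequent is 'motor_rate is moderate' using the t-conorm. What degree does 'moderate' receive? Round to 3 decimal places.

0.501

R1: warm=0.58 → w = 0.5800
R2: moderate=0.28, clear=0.62; OR[a + b − a·b] → w = 0.7264
R3: ¬overcast=1−0.14=0.86, moderate=0.28; AND[a·b] → w = 0.2408
R4: large=0.59, warm=0.58; AND[a·b] → w = 0.3422
Rules with consequent 'moderate': {R3, R4} → strengths 0.2408, 0.3422
Aggregate via t-conorm [a + b − a·b]: 0.5006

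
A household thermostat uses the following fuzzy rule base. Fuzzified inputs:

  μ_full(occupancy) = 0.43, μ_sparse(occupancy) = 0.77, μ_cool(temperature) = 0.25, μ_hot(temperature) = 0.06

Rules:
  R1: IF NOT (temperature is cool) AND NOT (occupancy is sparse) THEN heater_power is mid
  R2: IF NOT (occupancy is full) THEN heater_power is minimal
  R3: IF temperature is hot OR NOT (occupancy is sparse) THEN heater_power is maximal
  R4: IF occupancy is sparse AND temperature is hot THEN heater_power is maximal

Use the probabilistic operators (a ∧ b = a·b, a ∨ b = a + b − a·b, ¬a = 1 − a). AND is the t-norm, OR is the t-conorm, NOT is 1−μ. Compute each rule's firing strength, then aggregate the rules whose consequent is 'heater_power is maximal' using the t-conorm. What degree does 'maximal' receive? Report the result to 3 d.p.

R1: ¬cool=1−0.25=0.75, ¬sparse=1−0.77=0.23; AND[a·b] → w = 0.1725
R2: ¬full=1−0.43=0.57 → w = 0.5700
R3: hot=0.06, ¬sparse=1−0.77=0.23; OR[a + b − a·b] → w = 0.2762
R4: sparse=0.77, hot=0.06; AND[a·b] → w = 0.0462
Rules with consequent 'maximal': {R3, R4} → strengths 0.2762, 0.0462
Aggregate via t-conorm [a + b − a·b]: 0.3096

0.310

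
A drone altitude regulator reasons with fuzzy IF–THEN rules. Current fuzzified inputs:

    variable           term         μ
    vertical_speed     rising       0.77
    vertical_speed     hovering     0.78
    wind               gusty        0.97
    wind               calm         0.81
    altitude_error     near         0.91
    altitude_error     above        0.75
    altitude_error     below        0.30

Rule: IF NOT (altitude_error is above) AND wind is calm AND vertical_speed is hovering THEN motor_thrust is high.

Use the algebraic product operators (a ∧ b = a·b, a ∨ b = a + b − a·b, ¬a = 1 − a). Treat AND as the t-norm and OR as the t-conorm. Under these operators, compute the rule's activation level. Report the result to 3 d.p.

firing strength: ¬above=1−0.75=0.25, calm=0.81, hovering=0.78; AND[a·b] → w = 0.1580

0.158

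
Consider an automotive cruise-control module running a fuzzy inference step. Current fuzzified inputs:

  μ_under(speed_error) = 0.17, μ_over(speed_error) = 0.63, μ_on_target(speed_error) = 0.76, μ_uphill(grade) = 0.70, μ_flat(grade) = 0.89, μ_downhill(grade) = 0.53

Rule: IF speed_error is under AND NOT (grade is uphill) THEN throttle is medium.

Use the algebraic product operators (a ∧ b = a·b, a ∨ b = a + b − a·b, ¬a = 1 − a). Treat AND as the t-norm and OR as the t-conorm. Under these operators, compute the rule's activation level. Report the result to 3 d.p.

0.051

firing strength: under=0.17, ¬uphill=1−0.70=0.30; AND[a·b] → w = 0.0510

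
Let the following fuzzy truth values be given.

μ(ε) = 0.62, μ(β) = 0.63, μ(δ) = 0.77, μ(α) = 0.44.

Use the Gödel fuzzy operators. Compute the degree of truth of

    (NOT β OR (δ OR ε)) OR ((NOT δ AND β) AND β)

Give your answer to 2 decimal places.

NOT β = 1 − 0.63 = 0.37
δ OR ε = max(a, b) on (0.77, 0.62) = 0.77
NOT β OR (δ OR ε) = max(a, b) on (0.37, 0.77) = 0.77
NOT δ = 1 − 0.77 = 0.23
NOT δ AND β = min(a, b) on (0.23, 0.63) = 0.23
(NOT δ AND β) AND β = min(a, b) on (0.23, 0.63) = 0.23
(NOT β OR (δ OR ε)) OR ((NOT δ AND β) AND β) = max(a, b) on (0.77, 0.23) = 0.77

0.77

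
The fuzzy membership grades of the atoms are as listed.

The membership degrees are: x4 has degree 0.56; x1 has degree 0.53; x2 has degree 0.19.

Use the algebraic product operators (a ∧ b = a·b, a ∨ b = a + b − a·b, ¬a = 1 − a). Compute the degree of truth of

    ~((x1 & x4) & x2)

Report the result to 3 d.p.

x1 & x4 = a·b on (0.5300, 0.5600) = 0.2968
(x1 & x4) & x2 = a·b on (0.2968, 0.1900) = 0.0564
~((x1 & x4) & x2) = 1 − 0.0564 = 0.9436

0.944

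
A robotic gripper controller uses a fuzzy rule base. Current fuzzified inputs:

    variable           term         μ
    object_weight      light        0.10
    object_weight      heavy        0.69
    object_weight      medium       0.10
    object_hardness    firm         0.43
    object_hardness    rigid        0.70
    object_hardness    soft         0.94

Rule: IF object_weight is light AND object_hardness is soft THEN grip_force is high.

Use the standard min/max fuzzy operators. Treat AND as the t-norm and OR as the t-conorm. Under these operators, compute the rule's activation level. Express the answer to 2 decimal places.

0.10

firing strength: light=0.10, soft=0.94; AND[min(a, b)] → w = 0.10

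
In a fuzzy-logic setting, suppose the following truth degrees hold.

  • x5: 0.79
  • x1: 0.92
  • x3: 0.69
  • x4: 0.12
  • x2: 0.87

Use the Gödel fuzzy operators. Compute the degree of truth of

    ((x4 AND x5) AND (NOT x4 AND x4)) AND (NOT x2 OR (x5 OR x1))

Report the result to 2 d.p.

x4 AND x5 = min(a, b) on (0.12, 0.79) = 0.12
NOT x4 = 1 − 0.12 = 0.88
NOT x4 AND x4 = min(a, b) on (0.88, 0.12) = 0.12
(x4 AND x5) AND (NOT x4 AND x4) = min(a, b) on (0.12, 0.12) = 0.12
NOT x2 = 1 − 0.87 = 0.13
x5 OR x1 = max(a, b) on (0.79, 0.92) = 0.92
NOT x2 OR (x5 OR x1) = max(a, b) on (0.13, 0.92) = 0.92
((x4 AND x5) AND (NOT x4 AND x4)) AND (NOT x2 OR (x5 OR x1)) = min(a, b) on (0.12, 0.92) = 0.12

0.12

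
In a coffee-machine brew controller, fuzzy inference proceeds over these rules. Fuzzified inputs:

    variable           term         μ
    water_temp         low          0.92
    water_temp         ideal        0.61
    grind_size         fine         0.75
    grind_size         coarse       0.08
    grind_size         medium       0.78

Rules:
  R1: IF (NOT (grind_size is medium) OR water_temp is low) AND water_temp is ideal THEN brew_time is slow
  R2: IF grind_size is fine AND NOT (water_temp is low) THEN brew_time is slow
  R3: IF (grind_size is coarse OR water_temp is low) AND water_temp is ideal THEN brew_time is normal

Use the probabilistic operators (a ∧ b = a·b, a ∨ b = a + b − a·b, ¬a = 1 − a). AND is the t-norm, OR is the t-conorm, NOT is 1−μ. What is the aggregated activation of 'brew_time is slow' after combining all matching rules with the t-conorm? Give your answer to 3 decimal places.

R1: (¬medium=1−0.78=0.22 OR low=0.92) = 0.9376; AND[a·b] with ideal=0.61 → w = 0.5719
R2: fine=0.75, ¬low=1−0.92=0.08; AND[a·b] → w = 0.0600
R3: (coarse=0.08 OR low=0.92) = 0.9264; AND[a·b] with ideal=0.61 → w = 0.5651
Rules with consequent 'slow': {R1, R2} → strengths 0.5719, 0.0600
Aggregate via t-conorm [a + b − a·b]: 0.5976

0.598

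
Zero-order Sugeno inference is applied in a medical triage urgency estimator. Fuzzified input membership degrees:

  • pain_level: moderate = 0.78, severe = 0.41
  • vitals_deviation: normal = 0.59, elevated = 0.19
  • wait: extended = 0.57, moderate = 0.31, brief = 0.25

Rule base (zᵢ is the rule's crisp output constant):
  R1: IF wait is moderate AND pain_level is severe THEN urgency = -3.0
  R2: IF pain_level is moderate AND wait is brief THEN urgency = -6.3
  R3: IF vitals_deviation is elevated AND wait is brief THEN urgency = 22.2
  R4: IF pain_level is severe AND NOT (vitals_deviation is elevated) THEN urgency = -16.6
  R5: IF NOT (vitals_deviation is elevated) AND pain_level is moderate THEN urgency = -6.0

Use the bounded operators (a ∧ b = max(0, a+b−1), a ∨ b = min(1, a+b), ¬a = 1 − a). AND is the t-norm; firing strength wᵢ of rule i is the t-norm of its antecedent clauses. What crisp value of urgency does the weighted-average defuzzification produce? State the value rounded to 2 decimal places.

-8.79

R1 (z=-3.0): moderate=0.31, severe=0.41; AND[max(0, a+b−1)] → w = 0.00
R2 (z=-6.3): moderate=0.78, brief=0.25; AND[max(0, a+b−1)] → w = 0.03
R3 (z=22.2): elevated=0.19, brief=0.25; AND[max(0, a+b−1)] → w = 0.00
R4 (z=-16.6): severe=0.41, ¬elevated=1−0.19=0.81; AND[max(0, a+b−1)] → w = 0.22
R5 (z=-6.0): ¬elevated=1−0.19=0.81, moderate=0.78; AND[max(0, a+b−1)] → w = 0.59
Weighted average = (0.00·-3.0 + 0.03·-6.3 + 0.00·22.2 + 0.22·-16.6 + 0.59·-6.0) / (0.00 + 0.03 + 0.00 + 0.22 + 0.59)
  = -7.3810 / 0.8400 = -8.79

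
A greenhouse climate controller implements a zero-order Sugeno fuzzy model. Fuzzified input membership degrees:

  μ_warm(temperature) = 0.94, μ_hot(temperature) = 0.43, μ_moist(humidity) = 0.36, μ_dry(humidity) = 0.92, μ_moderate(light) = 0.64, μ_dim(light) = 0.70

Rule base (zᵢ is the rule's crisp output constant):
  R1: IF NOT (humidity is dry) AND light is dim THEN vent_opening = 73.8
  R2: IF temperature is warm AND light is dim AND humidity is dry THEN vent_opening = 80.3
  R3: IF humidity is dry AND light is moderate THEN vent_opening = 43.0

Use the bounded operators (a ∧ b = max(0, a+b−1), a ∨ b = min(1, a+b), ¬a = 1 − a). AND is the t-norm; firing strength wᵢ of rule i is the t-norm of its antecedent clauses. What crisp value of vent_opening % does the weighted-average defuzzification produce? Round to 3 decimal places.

R1 (z=73.8): ¬dry=1−0.92=0.08, dim=0.70; AND[max(0, a+b−1)] → w = 0.00
R2 (z=80.3): warm=0.94, dim=0.70, dry=0.92; AND[max(0, a+b−1)] → w = 0.56
R3 (z=43.0): dry=0.92, moderate=0.64; AND[max(0, a+b−1)] → w = 0.56
Weighted average = (0.00·73.8 + 0.56·80.3 + 0.56·43.0) / (0.00 + 0.56 + 0.56)
  = 69.0480 / 1.1200 = 61.650

61.650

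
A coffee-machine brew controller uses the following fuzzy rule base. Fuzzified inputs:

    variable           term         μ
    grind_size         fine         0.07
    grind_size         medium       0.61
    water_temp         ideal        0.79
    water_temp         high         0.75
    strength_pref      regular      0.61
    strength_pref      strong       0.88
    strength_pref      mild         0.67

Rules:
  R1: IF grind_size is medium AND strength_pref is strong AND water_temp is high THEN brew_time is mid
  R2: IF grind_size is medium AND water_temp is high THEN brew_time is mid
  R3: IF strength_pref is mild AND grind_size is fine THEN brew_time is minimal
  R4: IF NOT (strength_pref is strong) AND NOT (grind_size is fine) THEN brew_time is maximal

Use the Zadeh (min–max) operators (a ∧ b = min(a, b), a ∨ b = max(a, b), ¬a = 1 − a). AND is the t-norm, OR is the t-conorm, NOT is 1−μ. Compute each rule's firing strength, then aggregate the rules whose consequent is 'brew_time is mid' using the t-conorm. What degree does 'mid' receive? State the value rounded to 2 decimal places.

0.61

R1: medium=0.61, strong=0.88, high=0.75; AND[min(a, b)] → w = 0.61
R2: medium=0.61, high=0.75; AND[min(a, b)] → w = 0.61
R3: mild=0.67, fine=0.07; AND[min(a, b)] → w = 0.07
R4: ¬strong=1−0.88=0.12, ¬fine=1−0.07=0.93; AND[min(a, b)] → w = 0.12
Rules with consequent 'mid': {R1, R2} → strengths 0.61, 0.61
Aggregate via t-conorm [max(a, b)]: 0.61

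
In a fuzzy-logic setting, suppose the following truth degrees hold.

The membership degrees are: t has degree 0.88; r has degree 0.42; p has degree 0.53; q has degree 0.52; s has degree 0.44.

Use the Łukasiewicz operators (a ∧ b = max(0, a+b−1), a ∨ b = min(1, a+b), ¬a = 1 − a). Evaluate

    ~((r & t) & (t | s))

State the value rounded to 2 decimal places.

0.70

r & t = max(0, a+b−1) on (0.42, 0.88) = 0.30
t | s = min(1, a+b) on (0.88, 0.44) = 1.00
(r & t) & (t | s) = max(0, a+b−1) on (0.30, 1.00) = 0.30
~((r & t) & (t | s)) = 1 − 0.30 = 0.70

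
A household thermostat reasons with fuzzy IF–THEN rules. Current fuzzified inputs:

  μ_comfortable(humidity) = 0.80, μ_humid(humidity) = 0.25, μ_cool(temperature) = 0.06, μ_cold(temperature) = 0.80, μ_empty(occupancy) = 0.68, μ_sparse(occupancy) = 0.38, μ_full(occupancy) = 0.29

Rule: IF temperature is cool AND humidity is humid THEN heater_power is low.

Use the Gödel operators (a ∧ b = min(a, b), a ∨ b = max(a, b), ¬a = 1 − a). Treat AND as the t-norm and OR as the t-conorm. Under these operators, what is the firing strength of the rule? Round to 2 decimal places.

0.06

firing strength: cool=0.06, humid=0.25; AND[min(a, b)] → w = 0.06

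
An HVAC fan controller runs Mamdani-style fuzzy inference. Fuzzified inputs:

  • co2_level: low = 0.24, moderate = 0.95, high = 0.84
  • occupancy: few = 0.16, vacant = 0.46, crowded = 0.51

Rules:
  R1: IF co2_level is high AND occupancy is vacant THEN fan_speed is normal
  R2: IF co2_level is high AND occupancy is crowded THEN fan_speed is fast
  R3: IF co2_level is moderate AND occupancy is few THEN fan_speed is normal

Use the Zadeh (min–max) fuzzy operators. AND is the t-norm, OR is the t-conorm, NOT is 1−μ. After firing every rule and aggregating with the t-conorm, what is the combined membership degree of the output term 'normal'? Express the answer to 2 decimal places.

0.46

R1: high=0.84, vacant=0.46; AND[min(a, b)] → w = 0.46
R2: high=0.84, crowded=0.51; AND[min(a, b)] → w = 0.51
R3: moderate=0.95, few=0.16; AND[min(a, b)] → w = 0.16
Rules with consequent 'normal': {R1, R3} → strengths 0.46, 0.16
Aggregate via t-conorm [max(a, b)]: 0.46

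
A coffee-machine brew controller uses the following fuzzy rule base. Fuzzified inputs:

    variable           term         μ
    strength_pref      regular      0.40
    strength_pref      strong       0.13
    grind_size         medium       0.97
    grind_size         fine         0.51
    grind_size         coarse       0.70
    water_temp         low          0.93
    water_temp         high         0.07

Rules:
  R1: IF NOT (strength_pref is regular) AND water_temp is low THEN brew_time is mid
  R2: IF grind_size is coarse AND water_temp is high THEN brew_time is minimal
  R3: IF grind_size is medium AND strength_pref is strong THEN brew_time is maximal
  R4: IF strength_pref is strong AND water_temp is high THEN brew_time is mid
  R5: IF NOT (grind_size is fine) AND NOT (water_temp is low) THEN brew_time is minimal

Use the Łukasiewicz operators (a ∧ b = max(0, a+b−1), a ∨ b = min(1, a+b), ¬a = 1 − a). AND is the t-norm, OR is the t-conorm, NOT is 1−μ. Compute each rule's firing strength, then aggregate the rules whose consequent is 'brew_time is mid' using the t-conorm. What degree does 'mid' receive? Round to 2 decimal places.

R1: ¬regular=1−0.40=0.60, low=0.93; AND[max(0, a+b−1)] → w = 0.53
R2: coarse=0.70, high=0.07; AND[max(0, a+b−1)] → w = 0.00
R3: medium=0.97, strong=0.13; AND[max(0, a+b−1)] → w = 0.10
R4: strong=0.13, high=0.07; AND[max(0, a+b−1)] → w = 0.00
R5: ¬fine=1−0.51=0.49, ¬low=1−0.93=0.07; AND[max(0, a+b−1)] → w = 0.00
Rules with consequent 'mid': {R1, R4} → strengths 0.53, 0.00
Aggregate via t-conorm [min(1, a+b)]: 0.53

0.53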